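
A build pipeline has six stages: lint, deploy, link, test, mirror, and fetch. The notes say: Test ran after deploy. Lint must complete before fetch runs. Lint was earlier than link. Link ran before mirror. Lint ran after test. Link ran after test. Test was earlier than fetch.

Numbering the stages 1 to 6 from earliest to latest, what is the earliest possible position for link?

Deploy, lint, and test must all come before link — 3 forced predecessors.
Nothing else is forced ahead of link, so its earliest slot is position 3 + 1 = 4.

4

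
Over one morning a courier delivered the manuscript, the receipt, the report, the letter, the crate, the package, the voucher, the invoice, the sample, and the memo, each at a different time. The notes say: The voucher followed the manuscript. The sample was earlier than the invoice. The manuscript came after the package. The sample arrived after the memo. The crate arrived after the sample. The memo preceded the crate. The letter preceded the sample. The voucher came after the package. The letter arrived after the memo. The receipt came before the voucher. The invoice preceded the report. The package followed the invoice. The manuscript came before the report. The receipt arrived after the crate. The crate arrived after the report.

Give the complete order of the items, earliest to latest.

the memo, the letter, the sample, the invoice, the package, the manuscript, the report, the crate, the receipt, the voucher

The constraints fix every adjacent pair, so only one ordering works:
the memo → the letter → the sample → the invoice → the package → the manuscript → the report → the crate → the receipt → the voucher.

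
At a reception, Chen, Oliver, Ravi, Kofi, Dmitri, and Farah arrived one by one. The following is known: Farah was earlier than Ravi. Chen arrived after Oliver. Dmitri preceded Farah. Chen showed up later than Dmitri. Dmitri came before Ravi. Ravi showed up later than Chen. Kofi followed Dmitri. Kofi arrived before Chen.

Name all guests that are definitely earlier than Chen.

Directly stated before Chen: Dmitri, Kofi, and Oliver.
No chain forces Ravi (or any of the others) ahead of Chen.

Dmitri, Kofi, Oliver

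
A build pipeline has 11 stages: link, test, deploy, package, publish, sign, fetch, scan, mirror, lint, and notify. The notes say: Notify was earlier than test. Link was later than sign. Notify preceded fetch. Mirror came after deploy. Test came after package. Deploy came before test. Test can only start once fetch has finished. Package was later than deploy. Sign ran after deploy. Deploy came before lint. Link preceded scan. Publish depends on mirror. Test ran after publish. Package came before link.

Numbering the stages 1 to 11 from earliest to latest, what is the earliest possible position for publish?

3

Deploy and mirror must both come before publish — 2 forced predecessors.
Nothing else is forced ahead of publish, so its earliest slot is position 2 + 1 = 3.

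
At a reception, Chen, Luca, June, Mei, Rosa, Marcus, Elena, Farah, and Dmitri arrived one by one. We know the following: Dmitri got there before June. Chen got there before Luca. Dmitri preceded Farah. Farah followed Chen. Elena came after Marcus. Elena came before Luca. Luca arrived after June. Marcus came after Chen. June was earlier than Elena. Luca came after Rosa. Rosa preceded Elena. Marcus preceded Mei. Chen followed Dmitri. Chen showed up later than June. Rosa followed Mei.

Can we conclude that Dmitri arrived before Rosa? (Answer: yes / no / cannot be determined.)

Chain the constraints: Dmitri → Chen → Marcus → Mei → Rosa. Each link is directly stated, so Dmitri comes before Rosa.

yes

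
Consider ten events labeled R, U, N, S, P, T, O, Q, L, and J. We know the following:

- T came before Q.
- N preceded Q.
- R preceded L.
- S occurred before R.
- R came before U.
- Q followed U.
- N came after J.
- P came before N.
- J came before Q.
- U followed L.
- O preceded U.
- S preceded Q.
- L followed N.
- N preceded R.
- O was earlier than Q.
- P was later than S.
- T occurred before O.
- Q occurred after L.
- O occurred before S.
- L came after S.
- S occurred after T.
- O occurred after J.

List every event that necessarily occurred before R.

Directly stated before R: N and S.
J reaches R via J → N → R.
O reaches R via O → S → R.
P reaches R via P → N → R.
Likewise T reaches R by chaining the stated constraints.
No chain forces L (or any of the others) ahead of R.

J, N, O, P, S, T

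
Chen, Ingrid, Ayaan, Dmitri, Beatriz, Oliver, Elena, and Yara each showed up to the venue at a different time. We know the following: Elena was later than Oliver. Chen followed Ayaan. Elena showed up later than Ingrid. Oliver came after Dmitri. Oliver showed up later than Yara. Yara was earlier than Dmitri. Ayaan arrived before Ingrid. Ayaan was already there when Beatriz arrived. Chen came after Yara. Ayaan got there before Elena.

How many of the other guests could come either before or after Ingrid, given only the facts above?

Forced before Ingrid: Ayaan; forced after Ingrid: Elena.
That leaves Beatriz, Chen, Dmitri, Oliver, and Yara with no forced order relative to Ingrid — 5.

5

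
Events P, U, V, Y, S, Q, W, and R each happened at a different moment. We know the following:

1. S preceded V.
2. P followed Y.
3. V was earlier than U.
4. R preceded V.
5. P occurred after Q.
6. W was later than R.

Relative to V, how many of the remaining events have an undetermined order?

Forced before V: R and S; forced after V: U.
That leaves P, Q, W, and Y with no forced order relative to V — 4.

4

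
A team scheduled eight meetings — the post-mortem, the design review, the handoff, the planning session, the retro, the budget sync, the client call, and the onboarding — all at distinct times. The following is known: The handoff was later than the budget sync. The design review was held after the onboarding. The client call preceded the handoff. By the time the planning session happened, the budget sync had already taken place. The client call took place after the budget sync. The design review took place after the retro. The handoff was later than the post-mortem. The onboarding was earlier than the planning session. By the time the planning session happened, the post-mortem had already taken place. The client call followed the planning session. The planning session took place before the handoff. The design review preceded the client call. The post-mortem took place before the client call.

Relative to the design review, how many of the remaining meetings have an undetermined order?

3

Forced before the design review: the onboarding and the retro; forced after the design review: the client call and the handoff.
That leaves the budget sync, the planning session, and the post-mortem with no forced order relative to the design review — 3.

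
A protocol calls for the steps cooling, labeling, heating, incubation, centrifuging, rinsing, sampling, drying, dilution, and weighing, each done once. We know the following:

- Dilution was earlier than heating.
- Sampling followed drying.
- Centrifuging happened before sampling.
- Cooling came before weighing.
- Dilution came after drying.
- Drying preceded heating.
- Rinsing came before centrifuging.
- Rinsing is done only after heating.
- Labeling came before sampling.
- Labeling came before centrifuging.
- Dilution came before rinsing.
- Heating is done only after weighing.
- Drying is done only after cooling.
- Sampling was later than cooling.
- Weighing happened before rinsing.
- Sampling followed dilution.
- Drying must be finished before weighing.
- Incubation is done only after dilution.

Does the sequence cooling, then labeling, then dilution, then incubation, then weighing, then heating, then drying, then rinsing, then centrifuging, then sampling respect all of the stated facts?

no

The constraints require drying before dilution, but in the proposed sequence dilution appears ahead of drying. That one violation is enough.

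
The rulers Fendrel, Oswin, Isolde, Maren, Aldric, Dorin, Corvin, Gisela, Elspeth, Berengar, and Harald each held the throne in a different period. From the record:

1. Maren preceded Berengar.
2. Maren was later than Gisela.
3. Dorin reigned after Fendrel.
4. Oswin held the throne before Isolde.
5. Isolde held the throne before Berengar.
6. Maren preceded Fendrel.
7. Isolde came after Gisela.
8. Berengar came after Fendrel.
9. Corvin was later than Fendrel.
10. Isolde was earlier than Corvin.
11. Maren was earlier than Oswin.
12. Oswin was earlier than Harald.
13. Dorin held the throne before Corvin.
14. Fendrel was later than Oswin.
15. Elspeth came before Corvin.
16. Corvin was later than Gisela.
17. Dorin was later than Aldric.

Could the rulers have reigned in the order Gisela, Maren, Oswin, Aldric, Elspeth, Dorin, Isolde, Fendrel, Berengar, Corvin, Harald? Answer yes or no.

The constraints require Fendrel before Dorin, but in the proposed sequence Dorin appears ahead of Fendrel. That one violation is enough.

no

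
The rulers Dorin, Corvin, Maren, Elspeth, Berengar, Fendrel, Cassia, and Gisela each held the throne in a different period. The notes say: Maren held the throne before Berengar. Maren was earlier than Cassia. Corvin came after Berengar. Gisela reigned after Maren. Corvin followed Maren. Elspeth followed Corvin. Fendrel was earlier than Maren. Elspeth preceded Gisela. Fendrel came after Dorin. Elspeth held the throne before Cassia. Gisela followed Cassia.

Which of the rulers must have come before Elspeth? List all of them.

Berengar, Corvin, Dorin, Fendrel, Maren

Directly stated before Elspeth: Corvin.
Berengar reaches Elspeth via Berengar → Corvin → Elspeth.
Dorin reaches Elspeth via Dorin → Fendrel → Maren → Corvin → Elspeth.
Fendrel reaches Elspeth via Fendrel → Maren → Corvin → Elspeth.
Likewise Maren reaches Elspeth by chaining the stated constraints.
No chain forces Gisela (or any of the others) ahead of Elspeth.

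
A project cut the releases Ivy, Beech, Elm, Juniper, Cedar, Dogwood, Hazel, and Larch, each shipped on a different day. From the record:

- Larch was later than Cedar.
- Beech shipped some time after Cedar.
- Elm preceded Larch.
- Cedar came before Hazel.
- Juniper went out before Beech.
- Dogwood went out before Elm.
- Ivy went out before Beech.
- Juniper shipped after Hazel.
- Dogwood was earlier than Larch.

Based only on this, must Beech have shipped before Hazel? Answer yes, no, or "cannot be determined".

no

Tracing the constraints gives Hazel → Juniper → Beech, so Hazel must come before Beech.
That means Beech cannot be before Hazel.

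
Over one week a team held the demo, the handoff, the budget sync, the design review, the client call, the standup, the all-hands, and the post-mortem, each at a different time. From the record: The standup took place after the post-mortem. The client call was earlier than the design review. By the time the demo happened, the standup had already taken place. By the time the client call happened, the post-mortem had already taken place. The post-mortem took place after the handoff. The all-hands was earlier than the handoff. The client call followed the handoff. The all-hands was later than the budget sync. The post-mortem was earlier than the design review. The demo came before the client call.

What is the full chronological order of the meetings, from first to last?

The constraints fix every adjacent pair, so only one ordering works:
the budget sync → the all-hands → the handoff → the post-mortem → the standup → the demo → the client call → the design review.

the budget sync, the all-hands, the handoff, the post-mortem, the standup, the demo, the client call, the design review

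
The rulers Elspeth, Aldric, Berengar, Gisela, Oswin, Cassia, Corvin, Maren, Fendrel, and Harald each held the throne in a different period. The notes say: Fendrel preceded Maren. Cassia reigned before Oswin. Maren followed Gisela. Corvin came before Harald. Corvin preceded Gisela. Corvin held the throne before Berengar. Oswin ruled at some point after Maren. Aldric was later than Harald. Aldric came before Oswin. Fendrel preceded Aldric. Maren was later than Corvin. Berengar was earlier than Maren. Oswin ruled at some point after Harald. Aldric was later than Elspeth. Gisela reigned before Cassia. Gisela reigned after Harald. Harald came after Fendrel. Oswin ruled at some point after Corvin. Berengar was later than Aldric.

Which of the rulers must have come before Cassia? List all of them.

Corvin, Fendrel, Gisela, Harald

Directly stated before Cassia: Gisela.
Corvin reaches Cassia via Corvin → Gisela → Cassia.
Fendrel reaches Cassia via Fendrel → Harald → Gisela → Cassia.
Harald reaches Cassia via Harald → Gisela → Cassia.
No chain forces Oswin (or any of the others) ahead of Cassia.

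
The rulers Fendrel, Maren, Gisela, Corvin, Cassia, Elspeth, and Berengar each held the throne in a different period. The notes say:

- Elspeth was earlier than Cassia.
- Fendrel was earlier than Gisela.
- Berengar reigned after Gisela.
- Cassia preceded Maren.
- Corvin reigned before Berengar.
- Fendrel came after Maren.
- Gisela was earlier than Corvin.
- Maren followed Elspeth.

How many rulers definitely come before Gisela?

4

Directly stated before Gisela: Fendrel.
Cassia reaches Gisela via Cassia → Maren → Fendrel → Gisela.
Elspeth reaches Gisela via Elspeth → Maren → Fendrel → Gisela.
Maren reaches Gisela via Maren → Fendrel → Gisela.
No chain forces Corvin (or any of the others) ahead of Gisela.
That's Cassia, Elspeth, Fendrel, and Maren — 4 in all.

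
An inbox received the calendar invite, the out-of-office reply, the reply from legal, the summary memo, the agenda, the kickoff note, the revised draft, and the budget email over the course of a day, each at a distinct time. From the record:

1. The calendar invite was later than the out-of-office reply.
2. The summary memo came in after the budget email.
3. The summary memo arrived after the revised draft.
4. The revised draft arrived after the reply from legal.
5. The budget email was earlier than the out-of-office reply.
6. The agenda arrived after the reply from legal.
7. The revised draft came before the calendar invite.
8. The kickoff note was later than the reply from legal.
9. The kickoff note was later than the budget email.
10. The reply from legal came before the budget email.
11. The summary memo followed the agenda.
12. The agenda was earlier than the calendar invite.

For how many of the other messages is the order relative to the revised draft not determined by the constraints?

Forced before the revised draft: the reply from legal; forced after the revised draft: the calendar invite and the summary memo.
That leaves the agenda, the budget email, the kickoff note, and the out-of-office reply with no forced order relative to the revised draft — 4.

4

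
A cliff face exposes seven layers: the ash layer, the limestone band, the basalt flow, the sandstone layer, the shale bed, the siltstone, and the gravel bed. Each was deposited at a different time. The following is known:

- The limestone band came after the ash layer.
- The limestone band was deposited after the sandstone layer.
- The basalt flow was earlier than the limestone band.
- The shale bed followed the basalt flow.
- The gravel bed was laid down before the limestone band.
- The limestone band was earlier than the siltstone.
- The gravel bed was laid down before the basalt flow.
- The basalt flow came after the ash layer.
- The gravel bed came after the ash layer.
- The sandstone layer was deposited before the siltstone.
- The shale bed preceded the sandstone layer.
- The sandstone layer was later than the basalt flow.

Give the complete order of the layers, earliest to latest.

The constraints fix every adjacent pair, so only one ordering works:
the ash layer → the gravel bed → the basalt flow → the shale bed → the sandstone layer → the limestone band → the siltstone.

the ash layer, the gravel bed, the basalt flow, the shale bed, the sandstone layer, the limestone band, the siltstone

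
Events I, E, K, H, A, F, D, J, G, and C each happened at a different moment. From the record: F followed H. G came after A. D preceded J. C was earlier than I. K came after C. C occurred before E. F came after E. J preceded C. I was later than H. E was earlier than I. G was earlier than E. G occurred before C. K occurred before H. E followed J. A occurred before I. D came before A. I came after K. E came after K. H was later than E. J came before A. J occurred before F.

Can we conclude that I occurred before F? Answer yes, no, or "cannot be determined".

cannot be determined

No chain of stated constraints runs from I to F, and none runs from F to I either.
So the relative order of I and F is not fixed by the given facts.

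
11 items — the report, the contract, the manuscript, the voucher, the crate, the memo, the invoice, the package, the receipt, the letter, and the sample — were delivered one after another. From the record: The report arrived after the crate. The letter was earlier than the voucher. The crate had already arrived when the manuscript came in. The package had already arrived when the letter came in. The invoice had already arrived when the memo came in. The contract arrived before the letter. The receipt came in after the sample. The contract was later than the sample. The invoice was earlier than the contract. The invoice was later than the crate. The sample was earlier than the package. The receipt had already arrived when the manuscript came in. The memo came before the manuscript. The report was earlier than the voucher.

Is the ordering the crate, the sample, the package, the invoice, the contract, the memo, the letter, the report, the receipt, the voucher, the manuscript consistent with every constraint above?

Check each stated constraint against the proposed order — e.g. the sample is ahead of the receipt; the crate is ahead of the manuscript. Every pair is in the required order; nothing is violated.

yes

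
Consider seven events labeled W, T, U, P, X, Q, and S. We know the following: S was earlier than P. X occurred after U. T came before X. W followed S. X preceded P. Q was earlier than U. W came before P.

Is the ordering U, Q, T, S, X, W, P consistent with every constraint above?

The constraints require Q before U, but in the proposed sequence U appears ahead of Q. That one violation is enough.

no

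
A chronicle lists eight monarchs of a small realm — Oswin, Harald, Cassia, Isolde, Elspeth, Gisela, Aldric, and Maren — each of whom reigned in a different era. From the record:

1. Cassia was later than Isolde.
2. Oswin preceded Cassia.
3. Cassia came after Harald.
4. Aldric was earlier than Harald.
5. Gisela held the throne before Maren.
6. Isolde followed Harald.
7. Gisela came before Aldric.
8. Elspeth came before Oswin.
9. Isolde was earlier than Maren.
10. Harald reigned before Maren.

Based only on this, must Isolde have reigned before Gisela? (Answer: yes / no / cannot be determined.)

no

Tracing the constraints gives Gisela → Aldric → Harald → Isolde, so Gisela must come before Isolde.
That means Isolde cannot be before Gisela.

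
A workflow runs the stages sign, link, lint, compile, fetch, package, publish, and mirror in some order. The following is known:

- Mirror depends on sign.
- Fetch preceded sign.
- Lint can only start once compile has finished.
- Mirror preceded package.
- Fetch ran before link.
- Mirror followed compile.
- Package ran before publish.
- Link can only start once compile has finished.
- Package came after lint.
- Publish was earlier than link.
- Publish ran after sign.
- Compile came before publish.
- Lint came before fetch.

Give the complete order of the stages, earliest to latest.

compile, lint, fetch, sign, mirror, package, publish, link

The constraints fix every adjacent pair, so only one ordering works:
compile → lint → fetch → sign → mirror → package → publish → link.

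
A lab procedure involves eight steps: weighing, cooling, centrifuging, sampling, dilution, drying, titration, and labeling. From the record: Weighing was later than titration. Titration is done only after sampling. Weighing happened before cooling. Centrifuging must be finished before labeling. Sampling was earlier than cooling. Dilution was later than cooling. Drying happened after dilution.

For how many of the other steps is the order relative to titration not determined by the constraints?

Forced before titration: sampling; forced after titration: cooling, dilution, drying, and weighing.
That leaves centrifuging and labeling with no forced order relative to titration — 2.

2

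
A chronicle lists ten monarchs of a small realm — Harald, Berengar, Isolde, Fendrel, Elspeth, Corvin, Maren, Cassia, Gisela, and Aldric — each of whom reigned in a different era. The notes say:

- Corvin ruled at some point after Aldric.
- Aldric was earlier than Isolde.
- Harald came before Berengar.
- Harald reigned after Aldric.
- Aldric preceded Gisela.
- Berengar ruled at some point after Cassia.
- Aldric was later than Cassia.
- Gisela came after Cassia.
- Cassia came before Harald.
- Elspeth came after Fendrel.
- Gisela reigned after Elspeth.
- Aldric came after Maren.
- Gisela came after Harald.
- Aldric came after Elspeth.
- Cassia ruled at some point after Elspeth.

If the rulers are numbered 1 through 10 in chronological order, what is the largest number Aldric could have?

5

Aldric must come before Berengar, Corvin, Gisela, Harald, and Isolde — 5 rulers forced after them.
Everything else can be placed before Aldric in some valid order, so Aldric can sit as late as position 10 − 5 = 5.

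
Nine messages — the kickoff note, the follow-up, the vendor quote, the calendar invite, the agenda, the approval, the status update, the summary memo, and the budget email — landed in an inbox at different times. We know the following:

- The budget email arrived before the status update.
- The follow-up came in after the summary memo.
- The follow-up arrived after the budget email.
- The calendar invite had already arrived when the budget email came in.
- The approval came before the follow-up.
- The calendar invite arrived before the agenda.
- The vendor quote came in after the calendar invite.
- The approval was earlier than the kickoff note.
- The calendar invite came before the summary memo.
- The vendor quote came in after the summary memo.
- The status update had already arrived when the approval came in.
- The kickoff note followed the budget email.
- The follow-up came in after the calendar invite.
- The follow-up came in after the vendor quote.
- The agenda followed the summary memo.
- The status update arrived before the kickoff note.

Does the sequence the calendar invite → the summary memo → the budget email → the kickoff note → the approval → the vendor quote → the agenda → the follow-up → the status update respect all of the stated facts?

The constraints require the approval before the kickoff note, but in the proposed sequence the kickoff note appears ahead of the approval. That one violation is enough.

no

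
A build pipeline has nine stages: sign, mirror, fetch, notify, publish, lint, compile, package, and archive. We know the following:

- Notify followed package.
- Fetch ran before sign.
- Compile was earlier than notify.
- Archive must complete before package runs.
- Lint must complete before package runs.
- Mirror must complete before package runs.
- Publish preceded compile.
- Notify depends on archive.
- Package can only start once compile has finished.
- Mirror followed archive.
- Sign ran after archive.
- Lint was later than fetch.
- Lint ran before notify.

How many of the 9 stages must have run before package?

6

Directly stated before package: archive, compile, lint, and mirror.
Fetch reaches package via fetch → lint → package.
Publish reaches package via publish → compile → package.
That's archive, compile, fetch, lint, mirror, and publish — 6 in all.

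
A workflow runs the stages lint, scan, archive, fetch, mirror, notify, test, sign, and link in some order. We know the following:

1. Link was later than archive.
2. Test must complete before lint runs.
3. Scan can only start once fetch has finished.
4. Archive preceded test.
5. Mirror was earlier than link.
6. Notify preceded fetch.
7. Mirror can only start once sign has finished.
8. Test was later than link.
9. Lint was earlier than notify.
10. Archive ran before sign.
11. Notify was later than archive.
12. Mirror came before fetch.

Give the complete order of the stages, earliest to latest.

archive, sign, mirror, link, test, lint, notify, fetch, scan

The constraints fix every adjacent pair, so only one ordering works:
archive → sign → mirror → link → test → lint → notify → fetch → scan.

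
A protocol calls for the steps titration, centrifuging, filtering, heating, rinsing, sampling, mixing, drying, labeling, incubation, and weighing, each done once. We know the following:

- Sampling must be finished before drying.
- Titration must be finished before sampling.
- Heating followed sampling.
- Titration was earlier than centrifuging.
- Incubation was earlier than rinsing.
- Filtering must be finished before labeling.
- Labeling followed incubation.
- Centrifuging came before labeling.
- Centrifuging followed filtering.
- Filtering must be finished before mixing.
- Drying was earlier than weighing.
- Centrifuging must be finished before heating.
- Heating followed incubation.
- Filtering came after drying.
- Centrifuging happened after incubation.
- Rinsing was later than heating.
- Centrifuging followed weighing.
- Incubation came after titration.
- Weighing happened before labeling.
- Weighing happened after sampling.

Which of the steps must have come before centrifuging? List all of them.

drying, filtering, incubation, sampling, titration, weighing

Directly stated before centrifuging: filtering, incubation, titration, and weighing.
Drying reaches centrifuging via drying → weighing → centrifuging.
Sampling reaches centrifuging via sampling → weighing → centrifuging.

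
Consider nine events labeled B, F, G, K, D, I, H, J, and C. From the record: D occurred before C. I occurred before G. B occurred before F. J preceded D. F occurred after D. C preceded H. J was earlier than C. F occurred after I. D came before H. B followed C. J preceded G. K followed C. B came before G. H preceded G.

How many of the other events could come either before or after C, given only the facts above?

Forced before C: D and J; forced after C: B, F, G, H, and K.
That leaves I with no forced order relative to C — 1.

1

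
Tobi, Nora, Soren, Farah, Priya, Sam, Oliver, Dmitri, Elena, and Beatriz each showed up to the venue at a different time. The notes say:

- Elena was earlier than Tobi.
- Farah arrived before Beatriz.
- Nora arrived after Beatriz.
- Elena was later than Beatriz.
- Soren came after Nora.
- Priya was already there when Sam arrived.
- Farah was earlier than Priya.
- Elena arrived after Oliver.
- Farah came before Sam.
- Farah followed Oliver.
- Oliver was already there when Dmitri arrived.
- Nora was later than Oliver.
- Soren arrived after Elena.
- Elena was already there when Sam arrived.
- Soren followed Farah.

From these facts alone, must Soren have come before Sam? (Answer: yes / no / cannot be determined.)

No chain of stated constraints runs from Soren to Sam, and none runs from Sam to Soren either.
So the relative order of Soren and Sam is not fixed by the given facts.

cannot be determined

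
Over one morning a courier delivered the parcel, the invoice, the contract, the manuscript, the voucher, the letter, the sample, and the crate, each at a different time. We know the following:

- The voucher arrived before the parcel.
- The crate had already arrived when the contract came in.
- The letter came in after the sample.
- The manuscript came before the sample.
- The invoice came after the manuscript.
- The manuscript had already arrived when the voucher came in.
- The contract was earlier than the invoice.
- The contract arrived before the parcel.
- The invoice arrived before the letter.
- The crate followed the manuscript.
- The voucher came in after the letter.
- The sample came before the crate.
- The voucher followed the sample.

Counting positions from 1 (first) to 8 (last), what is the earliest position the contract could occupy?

The crate, the manuscript, and the sample must all come before the contract — 3 forced predecessors.
Nothing else is forced ahead of the contract, so its earliest slot is position 3 + 1 = 4.

4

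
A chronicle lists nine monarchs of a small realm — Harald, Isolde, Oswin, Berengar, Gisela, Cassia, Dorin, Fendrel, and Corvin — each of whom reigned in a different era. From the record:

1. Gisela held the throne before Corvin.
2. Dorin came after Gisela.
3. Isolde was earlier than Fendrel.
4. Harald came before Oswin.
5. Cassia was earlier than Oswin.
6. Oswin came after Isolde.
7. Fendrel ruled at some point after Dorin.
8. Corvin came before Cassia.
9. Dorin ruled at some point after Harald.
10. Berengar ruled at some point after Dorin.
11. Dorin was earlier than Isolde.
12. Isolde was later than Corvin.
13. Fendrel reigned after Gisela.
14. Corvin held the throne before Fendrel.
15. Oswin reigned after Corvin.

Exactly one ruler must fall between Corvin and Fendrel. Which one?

Tracing the constraints gives Corvin → Isolde → Fendrel, so Isolde sits after Corvin and before Fendrel.
No other ruler is forced both after Corvin and before Fendrel.

Isolde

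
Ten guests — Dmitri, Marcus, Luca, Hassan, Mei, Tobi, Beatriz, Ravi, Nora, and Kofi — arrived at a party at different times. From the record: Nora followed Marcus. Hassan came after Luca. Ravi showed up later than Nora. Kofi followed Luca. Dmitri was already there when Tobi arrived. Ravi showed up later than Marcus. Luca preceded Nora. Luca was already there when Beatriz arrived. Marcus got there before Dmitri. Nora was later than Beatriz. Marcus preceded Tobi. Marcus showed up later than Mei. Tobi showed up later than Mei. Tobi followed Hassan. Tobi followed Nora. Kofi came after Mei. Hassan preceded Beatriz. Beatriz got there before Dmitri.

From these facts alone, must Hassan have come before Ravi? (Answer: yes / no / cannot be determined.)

yes

Chain the constraints: Hassan → Beatriz → Nora → Ravi. Each link is directly stated, so Hassan comes before Ravi.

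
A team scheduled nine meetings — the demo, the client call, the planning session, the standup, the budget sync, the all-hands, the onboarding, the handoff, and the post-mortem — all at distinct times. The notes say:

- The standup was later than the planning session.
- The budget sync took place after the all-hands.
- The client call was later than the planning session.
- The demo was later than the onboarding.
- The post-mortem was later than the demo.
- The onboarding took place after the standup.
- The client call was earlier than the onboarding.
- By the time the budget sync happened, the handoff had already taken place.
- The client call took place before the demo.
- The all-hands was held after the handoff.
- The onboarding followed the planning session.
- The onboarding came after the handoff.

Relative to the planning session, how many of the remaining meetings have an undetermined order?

3

Forced after the planning session: the client call, the demo, the onboarding, the post-mortem, and the standup.
That leaves the all-hands, the budget sync, and the handoff with no forced order relative to the planning session — 3.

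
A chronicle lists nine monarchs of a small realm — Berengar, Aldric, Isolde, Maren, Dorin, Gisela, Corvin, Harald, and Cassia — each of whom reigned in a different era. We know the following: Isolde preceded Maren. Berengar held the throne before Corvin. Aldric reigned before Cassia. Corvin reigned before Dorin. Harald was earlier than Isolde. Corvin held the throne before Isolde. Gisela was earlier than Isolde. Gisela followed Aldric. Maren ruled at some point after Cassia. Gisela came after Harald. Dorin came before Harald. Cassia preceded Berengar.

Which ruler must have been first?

Aldric has a chain of constraints placing them before every other ruler, so Aldric must be first.

Aldric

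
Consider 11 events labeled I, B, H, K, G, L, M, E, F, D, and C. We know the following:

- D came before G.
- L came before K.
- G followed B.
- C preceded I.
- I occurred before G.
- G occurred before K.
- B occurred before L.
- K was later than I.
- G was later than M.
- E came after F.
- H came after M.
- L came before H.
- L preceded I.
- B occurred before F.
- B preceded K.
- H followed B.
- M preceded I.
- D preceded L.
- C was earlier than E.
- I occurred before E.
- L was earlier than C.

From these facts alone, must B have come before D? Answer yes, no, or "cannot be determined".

No chain of stated constraints runs from B to D, and none runs from D to B either.
So the relative order of B and D is not fixed by the given facts.

cannot be determined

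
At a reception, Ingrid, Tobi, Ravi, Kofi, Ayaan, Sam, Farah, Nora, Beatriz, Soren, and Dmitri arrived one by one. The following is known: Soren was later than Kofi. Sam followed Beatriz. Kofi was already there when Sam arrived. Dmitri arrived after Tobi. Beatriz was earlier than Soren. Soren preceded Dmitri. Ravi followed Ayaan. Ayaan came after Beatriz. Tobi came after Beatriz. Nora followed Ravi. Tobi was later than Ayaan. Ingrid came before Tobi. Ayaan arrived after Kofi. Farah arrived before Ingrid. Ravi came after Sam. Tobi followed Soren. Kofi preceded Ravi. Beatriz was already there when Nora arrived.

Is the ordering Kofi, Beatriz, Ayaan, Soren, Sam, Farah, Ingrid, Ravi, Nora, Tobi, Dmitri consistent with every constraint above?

Check each stated constraint against the proposed order — e.g. Ayaan is ahead of Tobi; Beatriz is ahead of Tobi. Every pair is in the required order; nothing is violated.

yes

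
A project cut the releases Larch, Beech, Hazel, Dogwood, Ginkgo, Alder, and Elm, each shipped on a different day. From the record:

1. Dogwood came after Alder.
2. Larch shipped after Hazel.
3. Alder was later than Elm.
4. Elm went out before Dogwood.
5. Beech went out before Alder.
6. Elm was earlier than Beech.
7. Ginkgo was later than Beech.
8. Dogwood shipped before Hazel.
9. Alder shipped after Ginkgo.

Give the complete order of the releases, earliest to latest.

Elm, Beech, Ginkgo, Alder, Dogwood, Hazel, Larch

The constraints fix every adjacent pair, so only one ordering works:
Elm → Beech → Ginkgo → Alder → Dogwood → Hazel → Larch.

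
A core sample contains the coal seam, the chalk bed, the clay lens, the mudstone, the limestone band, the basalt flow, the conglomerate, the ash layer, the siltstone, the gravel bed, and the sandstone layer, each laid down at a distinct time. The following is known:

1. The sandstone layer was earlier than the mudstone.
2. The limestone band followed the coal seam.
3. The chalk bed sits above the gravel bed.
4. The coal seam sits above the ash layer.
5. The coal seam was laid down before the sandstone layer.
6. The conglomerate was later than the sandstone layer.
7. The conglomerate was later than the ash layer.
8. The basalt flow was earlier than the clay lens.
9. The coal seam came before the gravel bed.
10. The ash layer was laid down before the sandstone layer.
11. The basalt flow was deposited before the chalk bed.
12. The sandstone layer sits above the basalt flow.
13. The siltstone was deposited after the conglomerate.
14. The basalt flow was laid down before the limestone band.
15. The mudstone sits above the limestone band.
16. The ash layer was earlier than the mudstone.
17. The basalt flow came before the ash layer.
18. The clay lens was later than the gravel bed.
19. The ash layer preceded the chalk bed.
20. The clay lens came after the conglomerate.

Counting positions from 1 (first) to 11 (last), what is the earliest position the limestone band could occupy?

The ash layer, the basalt flow, and the coal seam must all come before the limestone band — 3 forced predecessors.
Nothing else is forced ahead of the limestone band, so its earliest slot is position 3 + 1 = 4.

4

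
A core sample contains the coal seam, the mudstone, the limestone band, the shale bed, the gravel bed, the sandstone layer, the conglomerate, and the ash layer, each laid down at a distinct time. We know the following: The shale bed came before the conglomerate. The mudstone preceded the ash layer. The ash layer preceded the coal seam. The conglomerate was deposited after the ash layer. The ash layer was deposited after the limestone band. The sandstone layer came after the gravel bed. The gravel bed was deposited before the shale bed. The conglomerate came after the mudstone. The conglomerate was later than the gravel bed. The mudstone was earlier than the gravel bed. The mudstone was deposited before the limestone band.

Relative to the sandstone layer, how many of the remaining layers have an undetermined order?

5

Forced before the sandstone layer: the gravel bed and the mudstone.
That leaves the ash layer, the coal seam, the conglomerate, the limestone band, and the shale bed with no forced order relative to the sandstone layer — 5.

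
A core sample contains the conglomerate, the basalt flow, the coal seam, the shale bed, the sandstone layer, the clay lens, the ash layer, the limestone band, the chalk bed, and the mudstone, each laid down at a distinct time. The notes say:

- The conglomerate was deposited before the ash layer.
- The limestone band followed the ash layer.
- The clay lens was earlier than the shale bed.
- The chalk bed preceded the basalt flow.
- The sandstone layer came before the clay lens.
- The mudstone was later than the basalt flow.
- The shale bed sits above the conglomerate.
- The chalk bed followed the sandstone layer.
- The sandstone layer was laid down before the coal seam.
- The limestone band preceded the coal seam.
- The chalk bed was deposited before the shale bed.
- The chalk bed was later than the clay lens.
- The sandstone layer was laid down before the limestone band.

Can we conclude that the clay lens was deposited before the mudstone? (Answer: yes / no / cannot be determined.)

yes

Chain the constraints: the clay lens → the chalk bed → the basalt flow → the mudstone. Each link is directly stated, so the clay lens comes before the mudstone.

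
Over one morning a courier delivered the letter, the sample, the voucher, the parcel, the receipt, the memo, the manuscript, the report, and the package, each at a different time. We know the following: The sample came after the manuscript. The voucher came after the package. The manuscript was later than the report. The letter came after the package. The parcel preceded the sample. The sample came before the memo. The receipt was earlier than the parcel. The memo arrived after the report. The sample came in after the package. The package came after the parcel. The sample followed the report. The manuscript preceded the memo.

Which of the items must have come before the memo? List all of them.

Directly stated before the memo: the manuscript, the report, and the sample.
The package reaches the memo via the package → the sample → the memo.
The parcel reaches the memo via the parcel → the sample → the memo.
The receipt reaches the memo via the receipt → the parcel → the sample → the memo.

the manuscript, the package, the parcel, the receipt, the report, the sample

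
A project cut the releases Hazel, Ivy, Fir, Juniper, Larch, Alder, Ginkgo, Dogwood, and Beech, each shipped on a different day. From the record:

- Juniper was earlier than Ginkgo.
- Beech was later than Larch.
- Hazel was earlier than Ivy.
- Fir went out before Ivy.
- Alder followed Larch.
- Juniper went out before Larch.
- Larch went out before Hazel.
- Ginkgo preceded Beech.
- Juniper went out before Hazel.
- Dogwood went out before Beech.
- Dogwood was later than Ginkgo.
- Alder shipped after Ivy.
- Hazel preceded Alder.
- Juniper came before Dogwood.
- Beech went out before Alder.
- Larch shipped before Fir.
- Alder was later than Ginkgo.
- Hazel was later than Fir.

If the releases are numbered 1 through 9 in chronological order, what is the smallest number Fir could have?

3

Juniper and Larch must both come before Fir — 2 forced predecessors.
Nothing else is forced ahead of Fir, so its earliest slot is position 2 + 1 = 3.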